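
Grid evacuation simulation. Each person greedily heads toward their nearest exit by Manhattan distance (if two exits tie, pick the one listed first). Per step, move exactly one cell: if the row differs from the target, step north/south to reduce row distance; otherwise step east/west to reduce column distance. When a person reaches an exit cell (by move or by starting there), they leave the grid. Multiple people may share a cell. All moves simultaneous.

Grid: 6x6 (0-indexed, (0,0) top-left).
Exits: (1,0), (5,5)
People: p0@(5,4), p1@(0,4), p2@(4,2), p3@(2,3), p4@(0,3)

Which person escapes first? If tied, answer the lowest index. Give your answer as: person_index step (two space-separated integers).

Answer: 0 1

Derivation:
Step 1: p0:(5,4)->(5,5)->EXIT | p1:(0,4)->(1,4) | p2:(4,2)->(5,2) | p3:(2,3)->(1,3) | p4:(0,3)->(1,3)
Step 2: p0:escaped | p1:(1,4)->(1,3) | p2:(5,2)->(5,3) | p3:(1,3)->(1,2) | p4:(1,3)->(1,2)
Step 3: p0:escaped | p1:(1,3)->(1,2) | p2:(5,3)->(5,4) | p3:(1,2)->(1,1) | p4:(1,2)->(1,1)
Step 4: p0:escaped | p1:(1,2)->(1,1) | p2:(5,4)->(5,5)->EXIT | p3:(1,1)->(1,0)->EXIT | p4:(1,1)->(1,0)->EXIT
Step 5: p0:escaped | p1:(1,1)->(1,0)->EXIT | p2:escaped | p3:escaped | p4:escaped
Exit steps: [1, 5, 4, 4, 4]
First to escape: p0 at step 1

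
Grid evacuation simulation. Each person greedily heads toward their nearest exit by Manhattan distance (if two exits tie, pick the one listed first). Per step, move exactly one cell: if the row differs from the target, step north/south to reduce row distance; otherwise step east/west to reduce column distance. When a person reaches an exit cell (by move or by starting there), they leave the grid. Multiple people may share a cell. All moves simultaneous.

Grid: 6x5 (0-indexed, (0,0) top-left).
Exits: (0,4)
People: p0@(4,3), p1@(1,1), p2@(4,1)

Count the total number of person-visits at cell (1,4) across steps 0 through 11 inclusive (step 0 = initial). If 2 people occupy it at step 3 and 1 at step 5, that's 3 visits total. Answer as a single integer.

Step 0: p0@(4,3) p1@(1,1) p2@(4,1) -> at (1,4): 0 [-], cum=0
Step 1: p0@(3,3) p1@(0,1) p2@(3,1) -> at (1,4): 0 [-], cum=0
Step 2: p0@(2,3) p1@(0,2) p2@(2,1) -> at (1,4): 0 [-], cum=0
Step 3: p0@(1,3) p1@(0,3) p2@(1,1) -> at (1,4): 0 [-], cum=0
Step 4: p0@(0,3) p1@ESC p2@(0,1) -> at (1,4): 0 [-], cum=0
Step 5: p0@ESC p1@ESC p2@(0,2) -> at (1,4): 0 [-], cum=0
Step 6: p0@ESC p1@ESC p2@(0,3) -> at (1,4): 0 [-], cum=0
Step 7: p0@ESC p1@ESC p2@ESC -> at (1,4): 0 [-], cum=0
Total visits = 0

Answer: 0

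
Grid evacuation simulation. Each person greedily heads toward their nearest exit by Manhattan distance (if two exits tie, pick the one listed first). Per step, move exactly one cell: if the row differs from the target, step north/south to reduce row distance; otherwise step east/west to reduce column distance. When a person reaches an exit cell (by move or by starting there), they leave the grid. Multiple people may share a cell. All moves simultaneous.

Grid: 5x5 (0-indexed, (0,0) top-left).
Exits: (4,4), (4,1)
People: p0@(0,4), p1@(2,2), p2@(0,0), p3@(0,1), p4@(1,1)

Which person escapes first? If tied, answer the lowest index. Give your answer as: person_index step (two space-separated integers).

Answer: 1 3

Derivation:
Step 1: p0:(0,4)->(1,4) | p1:(2,2)->(3,2) | p2:(0,0)->(1,0) | p3:(0,1)->(1,1) | p4:(1,1)->(2,1)
Step 2: p0:(1,4)->(2,4) | p1:(3,2)->(4,2) | p2:(1,0)->(2,0) | p3:(1,1)->(2,1) | p4:(2,1)->(3,1)
Step 3: p0:(2,4)->(3,4) | p1:(4,2)->(4,1)->EXIT | p2:(2,0)->(3,0) | p3:(2,1)->(3,1) | p4:(3,1)->(4,1)->EXIT
Step 4: p0:(3,4)->(4,4)->EXIT | p1:escaped | p2:(3,0)->(4,0) | p3:(3,1)->(4,1)->EXIT | p4:escaped
Step 5: p0:escaped | p1:escaped | p2:(4,0)->(4,1)->EXIT | p3:escaped | p4:escaped
Exit steps: [4, 3, 5, 4, 3]
First to escape: p1 at step 3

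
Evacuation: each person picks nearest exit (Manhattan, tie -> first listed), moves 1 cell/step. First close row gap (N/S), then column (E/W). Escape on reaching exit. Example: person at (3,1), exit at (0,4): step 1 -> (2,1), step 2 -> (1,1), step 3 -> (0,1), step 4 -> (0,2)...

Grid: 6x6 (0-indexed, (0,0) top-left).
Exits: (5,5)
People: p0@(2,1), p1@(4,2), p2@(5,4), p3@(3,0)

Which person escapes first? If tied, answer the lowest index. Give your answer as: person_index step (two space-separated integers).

Step 1: p0:(2,1)->(3,1) | p1:(4,2)->(5,2) | p2:(5,4)->(5,5)->EXIT | p3:(3,0)->(4,0)
Step 2: p0:(3,1)->(4,1) | p1:(5,2)->(5,3) | p2:escaped | p3:(4,0)->(5,0)
Step 3: p0:(4,1)->(5,1) | p1:(5,3)->(5,4) | p2:escaped | p3:(5,0)->(5,1)
Step 4: p0:(5,1)->(5,2) | p1:(5,4)->(5,5)->EXIT | p2:escaped | p3:(5,1)->(5,2)
Step 5: p0:(5,2)->(5,3) | p1:escaped | p2:escaped | p3:(5,2)->(5,3)
Step 6: p0:(5,3)->(5,4) | p1:escaped | p2:escaped | p3:(5,3)->(5,4)
Step 7: p0:(5,4)->(5,5)->EXIT | p1:escaped | p2:escaped | p3:(5,4)->(5,5)->EXIT
Exit steps: [7, 4, 1, 7]
First to escape: p2 at step 1

Answer: 2 1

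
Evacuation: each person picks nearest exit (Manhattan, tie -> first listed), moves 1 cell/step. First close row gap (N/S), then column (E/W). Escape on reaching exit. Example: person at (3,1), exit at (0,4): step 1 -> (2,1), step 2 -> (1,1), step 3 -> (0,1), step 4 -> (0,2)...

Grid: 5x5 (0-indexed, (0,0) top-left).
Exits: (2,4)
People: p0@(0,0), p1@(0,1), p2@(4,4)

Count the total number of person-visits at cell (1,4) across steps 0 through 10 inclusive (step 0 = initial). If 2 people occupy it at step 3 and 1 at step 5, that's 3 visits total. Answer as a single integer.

Step 0: p0@(0,0) p1@(0,1) p2@(4,4) -> at (1,4): 0 [-], cum=0
Step 1: p0@(1,0) p1@(1,1) p2@(3,4) -> at (1,4): 0 [-], cum=0
Step 2: p0@(2,0) p1@(2,1) p2@ESC -> at (1,4): 0 [-], cum=0
Step 3: p0@(2,1) p1@(2,2) p2@ESC -> at (1,4): 0 [-], cum=0
Step 4: p0@(2,2) p1@(2,3) p2@ESC -> at (1,4): 0 [-], cum=0
Step 5: p0@(2,3) p1@ESC p2@ESC -> at (1,4): 0 [-], cum=0
Step 6: p0@ESC p1@ESC p2@ESC -> at (1,4): 0 [-], cum=0
Total visits = 0

Answer: 0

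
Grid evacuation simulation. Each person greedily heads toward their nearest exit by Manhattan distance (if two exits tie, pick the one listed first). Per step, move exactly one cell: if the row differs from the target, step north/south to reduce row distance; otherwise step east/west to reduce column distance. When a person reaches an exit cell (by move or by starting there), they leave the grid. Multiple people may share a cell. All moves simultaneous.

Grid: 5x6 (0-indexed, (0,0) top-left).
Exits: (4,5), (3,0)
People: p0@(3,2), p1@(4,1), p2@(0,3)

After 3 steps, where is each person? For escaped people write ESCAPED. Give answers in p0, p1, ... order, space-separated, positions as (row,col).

Step 1: p0:(3,2)->(3,1) | p1:(4,1)->(3,1) | p2:(0,3)->(1,3)
Step 2: p0:(3,1)->(3,0)->EXIT | p1:(3,1)->(3,0)->EXIT | p2:(1,3)->(2,3)
Step 3: p0:escaped | p1:escaped | p2:(2,3)->(3,3)

ESCAPED ESCAPED (3,3)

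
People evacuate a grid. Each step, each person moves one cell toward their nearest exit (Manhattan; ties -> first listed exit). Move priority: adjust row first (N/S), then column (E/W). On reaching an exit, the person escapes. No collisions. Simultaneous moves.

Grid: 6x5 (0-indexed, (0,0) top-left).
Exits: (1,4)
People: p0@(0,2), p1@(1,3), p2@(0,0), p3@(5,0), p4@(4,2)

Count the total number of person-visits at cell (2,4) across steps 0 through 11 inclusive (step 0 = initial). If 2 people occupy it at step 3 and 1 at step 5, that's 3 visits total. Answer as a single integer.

Step 0: p0@(0,2) p1@(1,3) p2@(0,0) p3@(5,0) p4@(4,2) -> at (2,4): 0 [-], cum=0
Step 1: p0@(1,2) p1@ESC p2@(1,0) p3@(4,0) p4@(3,2) -> at (2,4): 0 [-], cum=0
Step 2: p0@(1,3) p1@ESC p2@(1,1) p3@(3,0) p4@(2,2) -> at (2,4): 0 [-], cum=0
Step 3: p0@ESC p1@ESC p2@(1,2) p3@(2,0) p4@(1,2) -> at (2,4): 0 [-], cum=0
Step 4: p0@ESC p1@ESC p2@(1,3) p3@(1,0) p4@(1,3) -> at (2,4): 0 [-], cum=0
Step 5: p0@ESC p1@ESC p2@ESC p3@(1,1) p4@ESC -> at (2,4): 0 [-], cum=0
Step 6: p0@ESC p1@ESC p2@ESC p3@(1,2) p4@ESC -> at (2,4): 0 [-], cum=0
Step 7: p0@ESC p1@ESC p2@ESC p3@(1,3) p4@ESC -> at (2,4): 0 [-], cum=0
Step 8: p0@ESC p1@ESC p2@ESC p3@ESC p4@ESC -> at (2,4): 0 [-], cum=0
Total visits = 0

Answer: 0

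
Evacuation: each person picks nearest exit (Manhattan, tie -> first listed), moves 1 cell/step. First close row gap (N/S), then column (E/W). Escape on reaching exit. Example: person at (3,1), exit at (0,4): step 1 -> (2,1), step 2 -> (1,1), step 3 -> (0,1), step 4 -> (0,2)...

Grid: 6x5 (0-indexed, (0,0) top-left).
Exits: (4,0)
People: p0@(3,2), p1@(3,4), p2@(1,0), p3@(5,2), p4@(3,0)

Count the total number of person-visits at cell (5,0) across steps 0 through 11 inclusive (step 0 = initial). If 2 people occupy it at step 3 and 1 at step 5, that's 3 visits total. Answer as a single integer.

Answer: 0

Derivation:
Step 0: p0@(3,2) p1@(3,4) p2@(1,0) p3@(5,2) p4@(3,0) -> at (5,0): 0 [-], cum=0
Step 1: p0@(4,2) p1@(4,4) p2@(2,0) p3@(4,2) p4@ESC -> at (5,0): 0 [-], cum=0
Step 2: p0@(4,1) p1@(4,3) p2@(3,0) p3@(4,1) p4@ESC -> at (5,0): 0 [-], cum=0
Step 3: p0@ESC p1@(4,2) p2@ESC p3@ESC p4@ESC -> at (5,0): 0 [-], cum=0
Step 4: p0@ESC p1@(4,1) p2@ESC p3@ESC p4@ESC -> at (5,0): 0 [-], cum=0
Step 5: p0@ESC p1@ESC p2@ESC p3@ESC p4@ESC -> at (5,0): 0 [-], cum=0
Total visits = 0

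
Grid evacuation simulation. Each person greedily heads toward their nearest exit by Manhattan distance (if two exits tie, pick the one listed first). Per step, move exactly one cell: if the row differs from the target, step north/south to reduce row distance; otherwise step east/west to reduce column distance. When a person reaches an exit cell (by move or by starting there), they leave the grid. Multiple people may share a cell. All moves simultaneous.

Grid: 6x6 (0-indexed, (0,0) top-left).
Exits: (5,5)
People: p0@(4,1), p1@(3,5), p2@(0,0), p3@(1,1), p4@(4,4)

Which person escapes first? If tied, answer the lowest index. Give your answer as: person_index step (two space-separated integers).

Step 1: p0:(4,1)->(5,1) | p1:(3,5)->(4,5) | p2:(0,0)->(1,0) | p3:(1,1)->(2,1) | p4:(4,4)->(5,4)
Step 2: p0:(5,1)->(5,2) | p1:(4,5)->(5,5)->EXIT | p2:(1,0)->(2,0) | p3:(2,1)->(3,1) | p4:(5,4)->(5,5)->EXIT
Step 3: p0:(5,2)->(5,3) | p1:escaped | p2:(2,0)->(3,0) | p3:(3,1)->(4,1) | p4:escaped
Step 4: p0:(5,3)->(5,4) | p1:escaped | p2:(3,0)->(4,0) | p3:(4,1)->(5,1) | p4:escaped
Step 5: p0:(5,4)->(5,5)->EXIT | p1:escaped | p2:(4,0)->(5,0) | p3:(5,1)->(5,2) | p4:escaped
Step 6: p0:escaped | p1:escaped | p2:(5,0)->(5,1) | p3:(5,2)->(5,3) | p4:escaped
Step 7: p0:escaped | p1:escaped | p2:(5,1)->(5,2) | p3:(5,3)->(5,4) | p4:escaped
Step 8: p0:escaped | p1:escaped | p2:(5,2)->(5,3) | p3:(5,4)->(5,5)->EXIT | p4:escaped
Step 9: p0:escaped | p1:escaped | p2:(5,3)->(5,4) | p3:escaped | p4:escaped
Step 10: p0:escaped | p1:escaped | p2:(5,4)->(5,5)->EXIT | p3:escaped | p4:escaped
Exit steps: [5, 2, 10, 8, 2]
First to escape: p1 at step 2

Answer: 1 2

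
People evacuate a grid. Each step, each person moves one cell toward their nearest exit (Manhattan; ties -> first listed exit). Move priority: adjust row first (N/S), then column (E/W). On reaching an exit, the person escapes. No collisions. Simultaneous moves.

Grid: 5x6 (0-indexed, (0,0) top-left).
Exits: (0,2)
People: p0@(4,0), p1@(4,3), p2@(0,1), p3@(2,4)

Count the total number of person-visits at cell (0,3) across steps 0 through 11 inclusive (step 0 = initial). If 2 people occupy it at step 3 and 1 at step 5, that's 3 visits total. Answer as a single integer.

Step 0: p0@(4,0) p1@(4,3) p2@(0,1) p3@(2,4) -> at (0,3): 0 [-], cum=0
Step 1: p0@(3,0) p1@(3,3) p2@ESC p3@(1,4) -> at (0,3): 0 [-], cum=0
Step 2: p0@(2,0) p1@(2,3) p2@ESC p3@(0,4) -> at (0,3): 0 [-], cum=0
Step 3: p0@(1,0) p1@(1,3) p2@ESC p3@(0,3) -> at (0,3): 1 [p3], cum=1
Step 4: p0@(0,0) p1@(0,3) p2@ESC p3@ESC -> at (0,3): 1 [p1], cum=2
Step 5: p0@(0,1) p1@ESC p2@ESC p3@ESC -> at (0,3): 0 [-], cum=2
Step 6: p0@ESC p1@ESC p2@ESC p3@ESC -> at (0,3): 0 [-], cum=2
Total visits = 2

Answer: 2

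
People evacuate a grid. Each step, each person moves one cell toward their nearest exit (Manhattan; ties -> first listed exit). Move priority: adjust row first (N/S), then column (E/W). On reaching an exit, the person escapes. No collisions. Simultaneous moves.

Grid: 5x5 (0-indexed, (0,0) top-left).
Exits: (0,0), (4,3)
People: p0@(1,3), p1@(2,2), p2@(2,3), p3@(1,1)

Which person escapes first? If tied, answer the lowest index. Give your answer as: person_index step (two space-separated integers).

Answer: 2 2

Derivation:
Step 1: p0:(1,3)->(2,3) | p1:(2,2)->(3,2) | p2:(2,3)->(3,3) | p3:(1,1)->(0,1)
Step 2: p0:(2,3)->(3,3) | p1:(3,2)->(4,2) | p2:(3,3)->(4,3)->EXIT | p3:(0,1)->(0,0)->EXIT
Step 3: p0:(3,3)->(4,3)->EXIT | p1:(4,2)->(4,3)->EXIT | p2:escaped | p3:escaped
Exit steps: [3, 3, 2, 2]
First to escape: p2 at step 2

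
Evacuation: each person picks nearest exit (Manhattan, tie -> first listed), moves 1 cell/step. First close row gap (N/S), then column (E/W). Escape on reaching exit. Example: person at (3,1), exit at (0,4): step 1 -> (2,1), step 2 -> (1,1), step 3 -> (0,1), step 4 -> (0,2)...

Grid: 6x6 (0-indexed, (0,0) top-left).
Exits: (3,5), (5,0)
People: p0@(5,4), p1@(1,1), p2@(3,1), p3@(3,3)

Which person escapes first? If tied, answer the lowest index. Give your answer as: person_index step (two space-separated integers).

Answer: 3 2

Derivation:
Step 1: p0:(5,4)->(4,4) | p1:(1,1)->(2,1) | p2:(3,1)->(4,1) | p3:(3,3)->(3,4)
Step 2: p0:(4,4)->(3,4) | p1:(2,1)->(3,1) | p2:(4,1)->(5,1) | p3:(3,4)->(3,5)->EXIT
Step 3: p0:(3,4)->(3,5)->EXIT | p1:(3,1)->(4,1) | p2:(5,1)->(5,0)->EXIT | p3:escaped
Step 4: p0:escaped | p1:(4,1)->(5,1) | p2:escaped | p3:escaped
Step 5: p0:escaped | p1:(5,1)->(5,0)->EXIT | p2:escaped | p3:escaped
Exit steps: [3, 5, 3, 2]
First to escape: p3 at step 2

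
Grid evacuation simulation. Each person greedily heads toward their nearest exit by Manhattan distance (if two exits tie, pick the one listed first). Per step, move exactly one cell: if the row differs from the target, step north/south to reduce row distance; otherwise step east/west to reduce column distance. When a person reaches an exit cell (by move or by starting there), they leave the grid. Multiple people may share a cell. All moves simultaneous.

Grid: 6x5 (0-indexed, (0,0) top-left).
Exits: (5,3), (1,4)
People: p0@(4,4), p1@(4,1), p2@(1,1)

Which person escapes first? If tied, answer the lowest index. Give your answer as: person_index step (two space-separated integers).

Answer: 0 2

Derivation:
Step 1: p0:(4,4)->(5,4) | p1:(4,1)->(5,1) | p2:(1,1)->(1,2)
Step 2: p0:(5,4)->(5,3)->EXIT | p1:(5,1)->(5,2) | p2:(1,2)->(1,3)
Step 3: p0:escaped | p1:(5,2)->(5,3)->EXIT | p2:(1,3)->(1,4)->EXIT
Exit steps: [2, 3, 3]
First to escape: p0 at step 2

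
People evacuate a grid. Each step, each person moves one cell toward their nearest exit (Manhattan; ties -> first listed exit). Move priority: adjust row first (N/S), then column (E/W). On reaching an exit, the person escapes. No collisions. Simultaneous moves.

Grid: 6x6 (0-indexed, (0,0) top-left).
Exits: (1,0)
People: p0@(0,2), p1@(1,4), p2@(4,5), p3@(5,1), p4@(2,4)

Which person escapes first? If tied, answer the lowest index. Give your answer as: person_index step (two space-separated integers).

Step 1: p0:(0,2)->(1,2) | p1:(1,4)->(1,3) | p2:(4,5)->(3,5) | p3:(5,1)->(4,1) | p4:(2,4)->(1,4)
Step 2: p0:(1,2)->(1,1) | p1:(1,3)->(1,2) | p2:(3,5)->(2,5) | p3:(4,1)->(3,1) | p4:(1,4)->(1,3)
Step 3: p0:(1,1)->(1,0)->EXIT | p1:(1,2)->(1,1) | p2:(2,5)->(1,5) | p3:(3,1)->(2,1) | p4:(1,3)->(1,2)
Step 4: p0:escaped | p1:(1,1)->(1,0)->EXIT | p2:(1,5)->(1,4) | p3:(2,1)->(1,1) | p4:(1,2)->(1,1)
Step 5: p0:escaped | p1:escaped | p2:(1,4)->(1,3) | p3:(1,1)->(1,0)->EXIT | p4:(1,1)->(1,0)->EXIT
Step 6: p0:escaped | p1:escaped | p2:(1,3)->(1,2) | p3:escaped | p4:escaped
Step 7: p0:escaped | p1:escaped | p2:(1,2)->(1,1) | p3:escaped | p4:escaped
Step 8: p0:escaped | p1:escaped | p2:(1,1)->(1,0)->EXIT | p3:escaped | p4:escaped
Exit steps: [3, 4, 8, 5, 5]
First to escape: p0 at step 3

Answer: 0 3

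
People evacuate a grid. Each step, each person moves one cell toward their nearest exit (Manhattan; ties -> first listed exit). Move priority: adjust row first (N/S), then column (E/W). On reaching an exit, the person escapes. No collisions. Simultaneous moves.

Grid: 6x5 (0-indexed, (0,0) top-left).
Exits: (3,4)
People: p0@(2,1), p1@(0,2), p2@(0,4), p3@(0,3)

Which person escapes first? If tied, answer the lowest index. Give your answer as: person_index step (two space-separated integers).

Answer: 2 3

Derivation:
Step 1: p0:(2,1)->(3,1) | p1:(0,2)->(1,2) | p2:(0,4)->(1,4) | p3:(0,3)->(1,3)
Step 2: p0:(3,1)->(3,2) | p1:(1,2)->(2,2) | p2:(1,4)->(2,4) | p3:(1,3)->(2,3)
Step 3: p0:(3,2)->(3,3) | p1:(2,2)->(3,2) | p2:(2,4)->(3,4)->EXIT | p3:(2,3)->(3,3)
Step 4: p0:(3,3)->(3,4)->EXIT | p1:(3,2)->(3,3) | p2:escaped | p3:(3,3)->(3,4)->EXIT
Step 5: p0:escaped | p1:(3,3)->(3,4)->EXIT | p2:escaped | p3:escaped
Exit steps: [4, 5, 3, 4]
First to escape: p2 at step 3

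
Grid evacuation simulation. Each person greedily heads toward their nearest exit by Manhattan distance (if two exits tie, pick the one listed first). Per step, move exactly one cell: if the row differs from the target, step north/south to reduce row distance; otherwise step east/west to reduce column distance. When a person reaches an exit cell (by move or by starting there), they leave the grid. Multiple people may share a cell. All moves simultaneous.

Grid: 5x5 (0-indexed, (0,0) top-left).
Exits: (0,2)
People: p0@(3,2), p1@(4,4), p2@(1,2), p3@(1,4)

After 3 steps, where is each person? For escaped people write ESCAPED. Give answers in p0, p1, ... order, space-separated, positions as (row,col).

Step 1: p0:(3,2)->(2,2) | p1:(4,4)->(3,4) | p2:(1,2)->(0,2)->EXIT | p3:(1,4)->(0,4)
Step 2: p0:(2,2)->(1,2) | p1:(3,4)->(2,4) | p2:escaped | p3:(0,4)->(0,3)
Step 3: p0:(1,2)->(0,2)->EXIT | p1:(2,4)->(1,4) | p2:escaped | p3:(0,3)->(0,2)->EXIT

ESCAPED (1,4) ESCAPED ESCAPED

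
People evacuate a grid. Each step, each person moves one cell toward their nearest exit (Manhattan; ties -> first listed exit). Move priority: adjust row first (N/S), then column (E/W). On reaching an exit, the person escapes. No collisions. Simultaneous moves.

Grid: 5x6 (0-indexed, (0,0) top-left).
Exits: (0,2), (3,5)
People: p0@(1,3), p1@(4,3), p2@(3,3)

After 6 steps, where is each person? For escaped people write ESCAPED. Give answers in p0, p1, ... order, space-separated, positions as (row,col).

Step 1: p0:(1,3)->(0,3) | p1:(4,3)->(3,3) | p2:(3,3)->(3,4)
Step 2: p0:(0,3)->(0,2)->EXIT | p1:(3,3)->(3,4) | p2:(3,4)->(3,5)->EXIT
Step 3: p0:escaped | p1:(3,4)->(3,5)->EXIT | p2:escaped

ESCAPED ESCAPED ESCAPED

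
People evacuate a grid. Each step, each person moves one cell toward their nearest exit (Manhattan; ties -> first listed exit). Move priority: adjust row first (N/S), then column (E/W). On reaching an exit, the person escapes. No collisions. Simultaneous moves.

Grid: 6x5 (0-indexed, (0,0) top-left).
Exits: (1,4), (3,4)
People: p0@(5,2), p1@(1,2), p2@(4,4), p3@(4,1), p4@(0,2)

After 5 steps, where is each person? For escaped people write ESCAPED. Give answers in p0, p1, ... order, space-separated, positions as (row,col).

Step 1: p0:(5,2)->(4,2) | p1:(1,2)->(1,3) | p2:(4,4)->(3,4)->EXIT | p3:(4,1)->(3,1) | p4:(0,2)->(1,2)
Step 2: p0:(4,2)->(3,2) | p1:(1,3)->(1,4)->EXIT | p2:escaped | p3:(3,1)->(3,2) | p4:(1,2)->(1,3)
Step 3: p0:(3,2)->(3,3) | p1:escaped | p2:escaped | p3:(3,2)->(3,3) | p4:(1,3)->(1,4)->EXIT
Step 4: p0:(3,3)->(3,4)->EXIT | p1:escaped | p2:escaped | p3:(3,3)->(3,4)->EXIT | p4:escaped

ESCAPED ESCAPED ESCAPED ESCAPED ESCAPED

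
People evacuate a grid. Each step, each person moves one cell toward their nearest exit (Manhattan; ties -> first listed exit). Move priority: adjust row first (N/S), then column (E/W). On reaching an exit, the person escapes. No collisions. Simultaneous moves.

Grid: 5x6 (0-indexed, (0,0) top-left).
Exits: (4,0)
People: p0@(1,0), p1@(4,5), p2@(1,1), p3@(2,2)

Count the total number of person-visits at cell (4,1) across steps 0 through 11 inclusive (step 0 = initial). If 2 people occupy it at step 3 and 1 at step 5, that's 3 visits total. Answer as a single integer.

Answer: 3

Derivation:
Step 0: p0@(1,0) p1@(4,5) p2@(1,1) p3@(2,2) -> at (4,1): 0 [-], cum=0
Step 1: p0@(2,0) p1@(4,4) p2@(2,1) p3@(3,2) -> at (4,1): 0 [-], cum=0
Step 2: p0@(3,0) p1@(4,3) p2@(3,1) p3@(4,2) -> at (4,1): 0 [-], cum=0
Step 3: p0@ESC p1@(4,2) p2@(4,1) p3@(4,1) -> at (4,1): 2 [p2,p3], cum=2
Step 4: p0@ESC p1@(4,1) p2@ESC p3@ESC -> at (4,1): 1 [p1], cum=3
Step 5: p0@ESC p1@ESC p2@ESC p3@ESC -> at (4,1): 0 [-], cum=3
Total visits = 3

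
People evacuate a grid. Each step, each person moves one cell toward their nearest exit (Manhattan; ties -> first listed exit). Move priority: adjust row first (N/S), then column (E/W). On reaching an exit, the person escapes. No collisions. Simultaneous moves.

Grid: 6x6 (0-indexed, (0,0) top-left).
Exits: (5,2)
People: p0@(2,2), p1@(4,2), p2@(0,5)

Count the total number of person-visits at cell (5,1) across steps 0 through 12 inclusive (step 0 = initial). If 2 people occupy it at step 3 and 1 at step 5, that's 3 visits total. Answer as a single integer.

Step 0: p0@(2,2) p1@(4,2) p2@(0,5) -> at (5,1): 0 [-], cum=0
Step 1: p0@(3,2) p1@ESC p2@(1,5) -> at (5,1): 0 [-], cum=0
Step 2: p0@(4,2) p1@ESC p2@(2,5) -> at (5,1): 0 [-], cum=0
Step 3: p0@ESC p1@ESC p2@(3,5) -> at (5,1): 0 [-], cum=0
Step 4: p0@ESC p1@ESC p2@(4,5) -> at (5,1): 0 [-], cum=0
Step 5: p0@ESC p1@ESC p2@(5,5) -> at (5,1): 0 [-], cum=0
Step 6: p0@ESC p1@ESC p2@(5,4) -> at (5,1): 0 [-], cum=0
Step 7: p0@ESC p1@ESC p2@(5,3) -> at (5,1): 0 [-], cum=0
Step 8: p0@ESC p1@ESC p2@ESC -> at (5,1): 0 [-], cum=0
Total visits = 0

Answer: 0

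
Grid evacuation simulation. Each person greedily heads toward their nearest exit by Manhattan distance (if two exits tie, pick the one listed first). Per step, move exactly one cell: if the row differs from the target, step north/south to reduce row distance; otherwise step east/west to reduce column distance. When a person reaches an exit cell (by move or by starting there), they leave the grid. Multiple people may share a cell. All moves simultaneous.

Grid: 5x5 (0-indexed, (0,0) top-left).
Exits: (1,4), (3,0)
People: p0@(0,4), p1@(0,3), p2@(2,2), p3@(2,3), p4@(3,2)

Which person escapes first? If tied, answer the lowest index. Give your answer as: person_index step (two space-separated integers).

Step 1: p0:(0,4)->(1,4)->EXIT | p1:(0,3)->(1,3) | p2:(2,2)->(1,2) | p3:(2,3)->(1,3) | p4:(3,2)->(3,1)
Step 2: p0:escaped | p1:(1,3)->(1,4)->EXIT | p2:(1,2)->(1,3) | p3:(1,3)->(1,4)->EXIT | p4:(3,1)->(3,0)->EXIT
Step 3: p0:escaped | p1:escaped | p2:(1,3)->(1,4)->EXIT | p3:escaped | p4:escaped
Exit steps: [1, 2, 3, 2, 2]
First to escape: p0 at step 1

Answer: 0 1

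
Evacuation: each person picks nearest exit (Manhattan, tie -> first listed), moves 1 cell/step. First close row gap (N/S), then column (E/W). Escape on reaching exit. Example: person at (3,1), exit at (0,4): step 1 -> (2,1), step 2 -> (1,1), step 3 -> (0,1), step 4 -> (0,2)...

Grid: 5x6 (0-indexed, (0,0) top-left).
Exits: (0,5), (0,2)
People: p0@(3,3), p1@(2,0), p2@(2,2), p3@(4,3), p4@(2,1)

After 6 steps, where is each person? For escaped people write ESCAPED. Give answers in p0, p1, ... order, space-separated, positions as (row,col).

Step 1: p0:(3,3)->(2,3) | p1:(2,0)->(1,0) | p2:(2,2)->(1,2) | p3:(4,3)->(3,3) | p4:(2,1)->(1,1)
Step 2: p0:(2,3)->(1,3) | p1:(1,0)->(0,0) | p2:(1,2)->(0,2)->EXIT | p3:(3,3)->(2,3) | p4:(1,1)->(0,1)
Step 3: p0:(1,3)->(0,3) | p1:(0,0)->(0,1) | p2:escaped | p3:(2,3)->(1,3) | p4:(0,1)->(0,2)->EXIT
Step 4: p0:(0,3)->(0,2)->EXIT | p1:(0,1)->(0,2)->EXIT | p2:escaped | p3:(1,3)->(0,3) | p4:escaped
Step 5: p0:escaped | p1:escaped | p2:escaped | p3:(0,3)->(0,2)->EXIT | p4:escaped

ESCAPED ESCAPED ESCAPED ESCAPED ESCAPED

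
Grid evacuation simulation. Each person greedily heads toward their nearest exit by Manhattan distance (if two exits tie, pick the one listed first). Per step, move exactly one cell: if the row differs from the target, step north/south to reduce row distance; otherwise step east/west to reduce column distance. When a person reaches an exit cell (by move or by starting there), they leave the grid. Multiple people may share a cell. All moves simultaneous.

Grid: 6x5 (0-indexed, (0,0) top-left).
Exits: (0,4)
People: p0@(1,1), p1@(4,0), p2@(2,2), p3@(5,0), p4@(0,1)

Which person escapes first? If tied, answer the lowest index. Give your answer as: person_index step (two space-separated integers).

Step 1: p0:(1,1)->(0,1) | p1:(4,0)->(3,0) | p2:(2,2)->(1,2) | p3:(5,0)->(4,0) | p4:(0,1)->(0,2)
Step 2: p0:(0,1)->(0,2) | p1:(3,0)->(2,0) | p2:(1,2)->(0,2) | p3:(4,0)->(3,0) | p4:(0,2)->(0,3)
Step 3: p0:(0,2)->(0,3) | p1:(2,0)->(1,0) | p2:(0,2)->(0,3) | p3:(3,0)->(2,0) | p4:(0,3)->(0,4)->EXIT
Step 4: p0:(0,3)->(0,4)->EXIT | p1:(1,0)->(0,0) | p2:(0,3)->(0,4)->EXIT | p3:(2,0)->(1,0) | p4:escaped
Step 5: p0:escaped | p1:(0,0)->(0,1) | p2:escaped | p3:(1,0)->(0,0) | p4:escaped
Step 6: p0:escaped | p1:(0,1)->(0,2) | p2:escaped | p3:(0,0)->(0,1) | p4:escaped
Step 7: p0:escaped | p1:(0,2)->(0,3) | p2:escaped | p3:(0,1)->(0,2) | p4:escaped
Step 8: p0:escaped | p1:(0,3)->(0,4)->EXIT | p2:escaped | p3:(0,2)->(0,3) | p4:escaped
Step 9: p0:escaped | p1:escaped | p2:escaped | p3:(0,3)->(0,4)->EXIT | p4:escaped
Exit steps: [4, 8, 4, 9, 3]
First to escape: p4 at step 3

Answer: 4 3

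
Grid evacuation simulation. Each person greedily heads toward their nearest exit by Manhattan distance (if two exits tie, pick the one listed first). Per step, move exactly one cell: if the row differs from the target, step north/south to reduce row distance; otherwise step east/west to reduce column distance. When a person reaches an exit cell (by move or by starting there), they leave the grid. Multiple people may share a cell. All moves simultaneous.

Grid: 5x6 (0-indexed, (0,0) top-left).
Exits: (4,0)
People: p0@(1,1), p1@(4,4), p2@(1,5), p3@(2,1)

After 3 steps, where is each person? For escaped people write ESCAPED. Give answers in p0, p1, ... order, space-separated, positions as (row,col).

Step 1: p0:(1,1)->(2,1) | p1:(4,4)->(4,3) | p2:(1,5)->(2,5) | p3:(2,1)->(3,1)
Step 2: p0:(2,1)->(3,1) | p1:(4,3)->(4,2) | p2:(2,5)->(3,5) | p3:(3,1)->(4,1)
Step 3: p0:(3,1)->(4,1) | p1:(4,2)->(4,1) | p2:(3,5)->(4,5) | p3:(4,1)->(4,0)->EXIT

(4,1) (4,1) (4,5) ESCAPED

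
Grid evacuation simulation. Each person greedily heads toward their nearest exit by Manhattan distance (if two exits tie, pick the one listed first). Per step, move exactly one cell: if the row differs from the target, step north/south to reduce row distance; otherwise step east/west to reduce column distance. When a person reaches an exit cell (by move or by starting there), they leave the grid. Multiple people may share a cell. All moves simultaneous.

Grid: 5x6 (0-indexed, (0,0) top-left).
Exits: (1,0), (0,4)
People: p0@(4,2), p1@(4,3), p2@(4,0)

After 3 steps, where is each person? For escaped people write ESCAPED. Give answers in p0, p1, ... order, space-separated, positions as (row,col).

Step 1: p0:(4,2)->(3,2) | p1:(4,3)->(3,3) | p2:(4,0)->(3,0)
Step 2: p0:(3,2)->(2,2) | p1:(3,3)->(2,3) | p2:(3,0)->(2,0)
Step 3: p0:(2,2)->(1,2) | p1:(2,3)->(1,3) | p2:(2,0)->(1,0)->EXIT

(1,2) (1,3) ESCAPED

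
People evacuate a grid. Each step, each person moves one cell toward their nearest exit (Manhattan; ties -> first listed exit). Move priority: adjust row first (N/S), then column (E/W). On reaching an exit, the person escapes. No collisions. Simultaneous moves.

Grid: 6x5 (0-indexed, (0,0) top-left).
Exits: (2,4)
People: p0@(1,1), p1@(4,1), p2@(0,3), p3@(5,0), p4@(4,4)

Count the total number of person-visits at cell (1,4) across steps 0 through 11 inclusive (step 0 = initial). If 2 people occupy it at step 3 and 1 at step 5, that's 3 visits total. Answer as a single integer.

Answer: 0

Derivation:
Step 0: p0@(1,1) p1@(4,1) p2@(0,3) p3@(5,0) p4@(4,4) -> at (1,4): 0 [-], cum=0
Step 1: p0@(2,1) p1@(3,1) p2@(1,3) p3@(4,0) p4@(3,4) -> at (1,4): 0 [-], cum=0
Step 2: p0@(2,2) p1@(2,1) p2@(2,3) p3@(3,0) p4@ESC -> at (1,4): 0 [-], cum=0
Step 3: p0@(2,3) p1@(2,2) p2@ESC p3@(2,0) p4@ESC -> at (1,4): 0 [-], cum=0
Step 4: p0@ESC p1@(2,3) p2@ESC p3@(2,1) p4@ESC -> at (1,4): 0 [-], cum=0
Step 5: p0@ESC p1@ESC p2@ESC p3@(2,2) p4@ESC -> at (1,4): 0 [-], cum=0
Step 6: p0@ESC p1@ESC p2@ESC p3@(2,3) p4@ESC -> at (1,4): 0 [-], cum=0
Step 7: p0@ESC p1@ESC p2@ESC p3@ESC p4@ESC -> at (1,4): 0 [-], cum=0
Total visits = 0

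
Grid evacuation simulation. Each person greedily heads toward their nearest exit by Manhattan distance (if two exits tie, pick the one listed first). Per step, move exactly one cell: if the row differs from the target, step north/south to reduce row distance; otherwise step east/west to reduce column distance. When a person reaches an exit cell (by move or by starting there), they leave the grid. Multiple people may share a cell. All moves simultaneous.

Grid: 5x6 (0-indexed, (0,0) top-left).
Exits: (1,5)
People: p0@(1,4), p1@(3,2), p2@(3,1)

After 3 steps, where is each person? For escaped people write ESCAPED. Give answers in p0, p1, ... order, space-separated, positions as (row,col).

Step 1: p0:(1,4)->(1,5)->EXIT | p1:(3,2)->(2,2) | p2:(3,1)->(2,1)
Step 2: p0:escaped | p1:(2,2)->(1,2) | p2:(2,1)->(1,1)
Step 3: p0:escaped | p1:(1,2)->(1,3) | p2:(1,1)->(1,2)

ESCAPED (1,3) (1,2)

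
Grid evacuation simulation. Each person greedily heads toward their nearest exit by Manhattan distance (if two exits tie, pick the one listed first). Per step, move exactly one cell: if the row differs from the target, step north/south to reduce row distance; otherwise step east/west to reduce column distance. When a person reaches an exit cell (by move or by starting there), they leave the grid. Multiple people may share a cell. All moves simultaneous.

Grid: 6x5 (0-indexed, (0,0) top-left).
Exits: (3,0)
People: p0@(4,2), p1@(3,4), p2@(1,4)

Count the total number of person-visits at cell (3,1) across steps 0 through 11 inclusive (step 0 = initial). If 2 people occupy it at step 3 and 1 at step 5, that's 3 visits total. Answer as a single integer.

Step 0: p0@(4,2) p1@(3,4) p2@(1,4) -> at (3,1): 0 [-], cum=0
Step 1: p0@(3,2) p1@(3,3) p2@(2,4) -> at (3,1): 0 [-], cum=0
Step 2: p0@(3,1) p1@(3,2) p2@(3,4) -> at (3,1): 1 [p0], cum=1
Step 3: p0@ESC p1@(3,1) p2@(3,3) -> at (3,1): 1 [p1], cum=2
Step 4: p0@ESC p1@ESC p2@(3,2) -> at (3,1): 0 [-], cum=2
Step 5: p0@ESC p1@ESC p2@(3,1) -> at (3,1): 1 [p2], cum=3
Step 6: p0@ESC p1@ESC p2@ESC -> at (3,1): 0 [-], cum=3
Total visits = 3

Answer: 3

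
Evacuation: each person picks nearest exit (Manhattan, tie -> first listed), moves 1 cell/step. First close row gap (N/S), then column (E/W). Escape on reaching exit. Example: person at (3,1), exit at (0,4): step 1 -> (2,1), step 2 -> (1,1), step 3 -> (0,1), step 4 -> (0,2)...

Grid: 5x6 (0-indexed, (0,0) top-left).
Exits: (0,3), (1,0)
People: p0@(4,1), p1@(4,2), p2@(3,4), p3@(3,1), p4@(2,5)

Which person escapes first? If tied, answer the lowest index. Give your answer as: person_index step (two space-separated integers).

Step 1: p0:(4,1)->(3,1) | p1:(4,2)->(3,2) | p2:(3,4)->(2,4) | p3:(3,1)->(2,1) | p4:(2,5)->(1,5)
Step 2: p0:(3,1)->(2,1) | p1:(3,2)->(2,2) | p2:(2,4)->(1,4) | p3:(2,1)->(1,1) | p4:(1,5)->(0,5)
Step 3: p0:(2,1)->(1,1) | p1:(2,2)->(1,2) | p2:(1,4)->(0,4) | p3:(1,1)->(1,0)->EXIT | p4:(0,5)->(0,4)
Step 4: p0:(1,1)->(1,0)->EXIT | p1:(1,2)->(0,2) | p2:(0,4)->(0,3)->EXIT | p3:escaped | p4:(0,4)->(0,3)->EXIT
Step 5: p0:escaped | p1:(0,2)->(0,3)->EXIT | p2:escaped | p3:escaped | p4:escaped
Exit steps: [4, 5, 4, 3, 4]
First to escape: p3 at step 3

Answer: 3 3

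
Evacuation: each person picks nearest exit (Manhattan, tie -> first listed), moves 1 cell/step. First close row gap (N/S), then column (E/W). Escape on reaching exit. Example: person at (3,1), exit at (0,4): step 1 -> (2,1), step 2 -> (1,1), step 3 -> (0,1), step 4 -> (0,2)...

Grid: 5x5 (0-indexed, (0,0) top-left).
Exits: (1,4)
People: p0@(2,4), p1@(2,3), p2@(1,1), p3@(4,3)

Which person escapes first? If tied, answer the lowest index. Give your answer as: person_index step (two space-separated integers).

Step 1: p0:(2,4)->(1,4)->EXIT | p1:(2,3)->(1,3) | p2:(1,1)->(1,2) | p3:(4,3)->(3,3)
Step 2: p0:escaped | p1:(1,3)->(1,4)->EXIT | p2:(1,2)->(1,3) | p3:(3,3)->(2,3)
Step 3: p0:escaped | p1:escaped | p2:(1,3)->(1,4)->EXIT | p3:(2,3)->(1,3)
Step 4: p0:escaped | p1:escaped | p2:escaped | p3:(1,3)->(1,4)->EXIT
Exit steps: [1, 2, 3, 4]
First to escape: p0 at step 1

Answer: 0 1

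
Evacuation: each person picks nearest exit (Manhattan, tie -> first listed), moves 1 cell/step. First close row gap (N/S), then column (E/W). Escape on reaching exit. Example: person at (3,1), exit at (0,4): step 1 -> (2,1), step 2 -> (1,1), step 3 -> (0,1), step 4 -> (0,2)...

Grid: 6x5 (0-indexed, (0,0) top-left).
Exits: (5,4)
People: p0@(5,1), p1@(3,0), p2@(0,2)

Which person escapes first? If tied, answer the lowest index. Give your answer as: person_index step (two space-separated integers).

Answer: 0 3

Derivation:
Step 1: p0:(5,1)->(5,2) | p1:(3,0)->(4,0) | p2:(0,2)->(1,2)
Step 2: p0:(5,2)->(5,3) | p1:(4,0)->(5,0) | p2:(1,2)->(2,2)
Step 3: p0:(5,3)->(5,4)->EXIT | p1:(5,0)->(5,1) | p2:(2,2)->(3,2)
Step 4: p0:escaped | p1:(5,1)->(5,2) | p2:(3,2)->(4,2)
Step 5: p0:escaped | p1:(5,2)->(5,3) | p2:(4,2)->(5,2)
Step 6: p0:escaped | p1:(5,3)->(5,4)->EXIT | p2:(5,2)->(5,3)
Step 7: p0:escaped | p1:escaped | p2:(5,3)->(5,4)->EXIT
Exit steps: [3, 6, 7]
First to escape: p0 at step 3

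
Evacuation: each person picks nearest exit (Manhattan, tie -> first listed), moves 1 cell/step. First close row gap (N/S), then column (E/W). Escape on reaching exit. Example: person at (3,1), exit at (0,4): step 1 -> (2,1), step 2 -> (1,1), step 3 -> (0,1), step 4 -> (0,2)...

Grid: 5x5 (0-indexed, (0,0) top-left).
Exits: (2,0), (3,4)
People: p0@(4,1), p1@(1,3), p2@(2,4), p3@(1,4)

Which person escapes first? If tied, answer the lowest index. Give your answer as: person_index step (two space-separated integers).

Step 1: p0:(4,1)->(3,1) | p1:(1,3)->(2,3) | p2:(2,4)->(3,4)->EXIT | p3:(1,4)->(2,4)
Step 2: p0:(3,1)->(2,1) | p1:(2,3)->(3,3) | p2:escaped | p3:(2,4)->(3,4)->EXIT
Step 3: p0:(2,1)->(2,0)->EXIT | p1:(3,3)->(3,4)->EXIT | p2:escaped | p3:escaped
Exit steps: [3, 3, 1, 2]
First to escape: p2 at step 1

Answer: 2 1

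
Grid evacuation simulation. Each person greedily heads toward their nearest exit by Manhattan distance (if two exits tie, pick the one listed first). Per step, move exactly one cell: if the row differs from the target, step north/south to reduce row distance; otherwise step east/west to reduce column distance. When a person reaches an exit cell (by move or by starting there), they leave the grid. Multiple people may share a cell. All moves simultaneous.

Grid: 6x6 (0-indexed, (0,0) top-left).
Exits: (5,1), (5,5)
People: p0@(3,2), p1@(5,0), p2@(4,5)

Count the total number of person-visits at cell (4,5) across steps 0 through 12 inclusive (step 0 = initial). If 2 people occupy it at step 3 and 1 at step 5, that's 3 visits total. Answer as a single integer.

Step 0: p0@(3,2) p1@(5,0) p2@(4,5) -> at (4,5): 1 [p2], cum=1
Step 1: p0@(4,2) p1@ESC p2@ESC -> at (4,5): 0 [-], cum=1
Step 2: p0@(5,2) p1@ESC p2@ESC -> at (4,5): 0 [-], cum=1
Step 3: p0@ESC p1@ESC p2@ESC -> at (4,5): 0 [-], cum=1
Total visits = 1

Answer: 1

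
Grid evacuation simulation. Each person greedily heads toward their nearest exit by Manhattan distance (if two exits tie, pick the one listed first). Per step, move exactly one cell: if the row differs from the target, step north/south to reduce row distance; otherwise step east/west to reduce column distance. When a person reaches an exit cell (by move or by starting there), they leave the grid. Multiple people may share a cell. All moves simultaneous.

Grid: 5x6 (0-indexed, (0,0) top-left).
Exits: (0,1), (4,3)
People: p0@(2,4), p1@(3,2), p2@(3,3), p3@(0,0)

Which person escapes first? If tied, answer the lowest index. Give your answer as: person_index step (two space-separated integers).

Answer: 2 1

Derivation:
Step 1: p0:(2,4)->(3,4) | p1:(3,2)->(4,2) | p2:(3,3)->(4,3)->EXIT | p3:(0,0)->(0,1)->EXIT
Step 2: p0:(3,4)->(4,4) | p1:(4,2)->(4,3)->EXIT | p2:escaped | p3:escaped
Step 3: p0:(4,4)->(4,3)->EXIT | p1:escaped | p2:escaped | p3:escaped
Exit steps: [3, 2, 1, 1]
First to escape: p2 at step 1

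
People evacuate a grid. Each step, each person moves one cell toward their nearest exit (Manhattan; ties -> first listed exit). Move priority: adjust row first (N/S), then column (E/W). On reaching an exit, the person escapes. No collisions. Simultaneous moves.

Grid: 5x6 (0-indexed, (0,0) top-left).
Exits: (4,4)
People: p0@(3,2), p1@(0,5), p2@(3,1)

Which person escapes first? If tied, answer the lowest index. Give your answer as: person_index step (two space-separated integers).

Answer: 0 3

Derivation:
Step 1: p0:(3,2)->(4,2) | p1:(0,5)->(1,5) | p2:(3,1)->(4,1)
Step 2: p0:(4,2)->(4,3) | p1:(1,5)->(2,5) | p2:(4,1)->(4,2)
Step 3: p0:(4,3)->(4,4)->EXIT | p1:(2,5)->(3,5) | p2:(4,2)->(4,3)
Step 4: p0:escaped | p1:(3,5)->(4,5) | p2:(4,3)->(4,4)->EXIT
Step 5: p0:escaped | p1:(4,5)->(4,4)->EXIT | p2:escaped
Exit steps: [3, 5, 4]
First to escape: p0 at step 3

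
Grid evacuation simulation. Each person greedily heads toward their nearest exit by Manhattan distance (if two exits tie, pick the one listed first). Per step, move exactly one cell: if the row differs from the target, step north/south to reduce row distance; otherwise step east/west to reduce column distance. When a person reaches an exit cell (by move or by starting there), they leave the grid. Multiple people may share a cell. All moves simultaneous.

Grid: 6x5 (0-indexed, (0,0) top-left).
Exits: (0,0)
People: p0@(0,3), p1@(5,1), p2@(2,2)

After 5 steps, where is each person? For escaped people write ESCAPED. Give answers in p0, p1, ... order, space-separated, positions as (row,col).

Step 1: p0:(0,3)->(0,2) | p1:(5,1)->(4,1) | p2:(2,2)->(1,2)
Step 2: p0:(0,2)->(0,1) | p1:(4,1)->(3,1) | p2:(1,2)->(0,2)
Step 3: p0:(0,1)->(0,0)->EXIT | p1:(3,1)->(2,1) | p2:(0,2)->(0,1)
Step 4: p0:escaped | p1:(2,1)->(1,1) | p2:(0,1)->(0,0)->EXIT
Step 5: p0:escaped | p1:(1,1)->(0,1) | p2:escaped

ESCAPED (0,1) ESCAPED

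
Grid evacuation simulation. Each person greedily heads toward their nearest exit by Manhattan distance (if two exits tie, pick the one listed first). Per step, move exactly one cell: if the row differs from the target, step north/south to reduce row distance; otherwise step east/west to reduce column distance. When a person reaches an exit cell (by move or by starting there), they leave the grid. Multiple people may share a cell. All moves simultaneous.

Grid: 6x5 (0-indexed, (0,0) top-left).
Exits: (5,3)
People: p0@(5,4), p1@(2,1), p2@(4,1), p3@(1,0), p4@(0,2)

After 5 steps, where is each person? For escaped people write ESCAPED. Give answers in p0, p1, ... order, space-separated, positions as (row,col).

Step 1: p0:(5,4)->(5,3)->EXIT | p1:(2,1)->(3,1) | p2:(4,1)->(5,1) | p3:(1,0)->(2,0) | p4:(0,2)->(1,2)
Step 2: p0:escaped | p1:(3,1)->(4,1) | p2:(5,1)->(5,2) | p3:(2,0)->(3,0) | p4:(1,2)->(2,2)
Step 3: p0:escaped | p1:(4,1)->(5,1) | p2:(5,2)->(5,3)->EXIT | p3:(3,0)->(4,0) | p4:(2,2)->(3,2)
Step 4: p0:escaped | p1:(5,1)->(5,2) | p2:escaped | p3:(4,0)->(5,0) | p4:(3,2)->(4,2)
Step 5: p0:escaped | p1:(5,2)->(5,3)->EXIT | p2:escaped | p3:(5,0)->(5,1) | p4:(4,2)->(5,2)

ESCAPED ESCAPED ESCAPED (5,1) (5,2)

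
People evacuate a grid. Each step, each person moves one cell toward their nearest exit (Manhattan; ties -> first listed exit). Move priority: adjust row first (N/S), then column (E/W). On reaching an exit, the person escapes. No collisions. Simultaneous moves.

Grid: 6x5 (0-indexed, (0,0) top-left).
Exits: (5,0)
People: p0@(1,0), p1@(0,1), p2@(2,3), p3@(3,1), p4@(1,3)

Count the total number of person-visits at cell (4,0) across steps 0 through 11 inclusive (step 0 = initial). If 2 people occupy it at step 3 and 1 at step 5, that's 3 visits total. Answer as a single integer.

Answer: 1

Derivation:
Step 0: p0@(1,0) p1@(0,1) p2@(2,3) p3@(3,1) p4@(1,3) -> at (4,0): 0 [-], cum=0
Step 1: p0@(2,0) p1@(1,1) p2@(3,3) p3@(4,1) p4@(2,3) -> at (4,0): 0 [-], cum=0
Step 2: p0@(3,0) p1@(2,1) p2@(4,3) p3@(5,1) p4@(3,3) -> at (4,0): 0 [-], cum=0
Step 3: p0@(4,0) p1@(3,1) p2@(5,3) p3@ESC p4@(4,3) -> at (4,0): 1 [p0], cum=1
Step 4: p0@ESC p1@(4,1) p2@(5,2) p3@ESC p4@(5,3) -> at (4,0): 0 [-], cum=1
Step 5: p0@ESC p1@(5,1) p2@(5,1) p3@ESC p4@(5,2) -> at (4,0): 0 [-], cum=1
Step 6: p0@ESC p1@ESC p2@ESC p3@ESC p4@(5,1) -> at (4,0): 0 [-], cum=1
Step 7: p0@ESC p1@ESC p2@ESC p3@ESC p4@ESC -> at (4,0): 0 [-], cum=1
Total visits = 1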